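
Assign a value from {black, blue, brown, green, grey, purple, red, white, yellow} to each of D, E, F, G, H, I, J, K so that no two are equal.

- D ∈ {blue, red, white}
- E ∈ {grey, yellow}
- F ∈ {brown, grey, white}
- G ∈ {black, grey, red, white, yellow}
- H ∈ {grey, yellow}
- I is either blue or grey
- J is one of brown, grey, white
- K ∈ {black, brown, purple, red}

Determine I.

The 8 variables together cover exactly {black, blue, brown, grey, purple, red, white, yellow} — 8 values for 8 variables — and purple appears only in K's list, so K = purple.
The 7 still-open variables together cover exactly {black, blue, brown, grey, red, white, yellow} — 7 values for 7 variables — and black appears only in G's list, so G = black.
Among the 6 still-open variables, red fits only D (and all 6 values in {blue, brown, grey, red, white, yellow} must be used), so D = red.
Among the 5 still-open variables, blue fits only I (and all 5 values in {blue, brown, grey, white, yellow} must be used), so I = blue.

blue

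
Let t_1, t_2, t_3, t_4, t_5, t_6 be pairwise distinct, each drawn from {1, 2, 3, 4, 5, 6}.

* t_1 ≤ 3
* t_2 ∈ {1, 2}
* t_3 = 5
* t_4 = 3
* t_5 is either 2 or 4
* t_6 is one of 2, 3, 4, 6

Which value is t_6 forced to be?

6

t_3 has just one choice, so t_3 = 5.
t_4's domain is down to {3}, so t_4 = 3. Strike 3 from t_1, t_6.
The 4 still-open variables together cover exactly {1, 2, 4, 6} — 4 values for 4 variables — and 6 appears only in t_6's list, so t_6 = 6.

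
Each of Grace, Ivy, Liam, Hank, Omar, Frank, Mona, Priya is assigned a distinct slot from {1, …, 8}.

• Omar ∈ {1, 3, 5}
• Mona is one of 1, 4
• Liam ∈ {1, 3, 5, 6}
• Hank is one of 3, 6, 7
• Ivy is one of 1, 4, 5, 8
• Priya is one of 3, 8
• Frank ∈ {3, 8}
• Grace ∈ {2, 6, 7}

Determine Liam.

Among the 8 variables, 2 fits only Grace (and all 8 values in {1, 2, 3, 4, 5, 6, 7, 8} must be used), so Grace = 2.
The 7 still-open variables together cover exactly {1, 3, 4, 5, 6, 7, 8} — 7 values for 7 variables — and 7 appears only in Hank's list, so Hank = 7.
Among the 6 still-open variables, 6 fits only Liam (and all 6 values in {1, 3, 4, 5, 6, 8} must be used), so Liam = 6.

6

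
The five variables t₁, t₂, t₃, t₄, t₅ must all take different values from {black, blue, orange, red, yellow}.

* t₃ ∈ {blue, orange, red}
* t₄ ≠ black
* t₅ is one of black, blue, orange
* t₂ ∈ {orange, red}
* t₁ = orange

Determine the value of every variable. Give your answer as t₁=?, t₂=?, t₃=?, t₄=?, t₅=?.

t₁ must be orange (only option left). Remove orange from t₂, t₃, t₄, t₅.
t₂ has just one choice, so t₂ = red. So t₃, t₄ can't be red.
t₃ must be blue (only option left). Strike blue from t₄, t₅.
t₄ must be yellow (only option left).
t₅ has just one choice, so t₅ = black.

t₁=orange, t₂=red, t₃=blue, t₄=yellow, t₅=black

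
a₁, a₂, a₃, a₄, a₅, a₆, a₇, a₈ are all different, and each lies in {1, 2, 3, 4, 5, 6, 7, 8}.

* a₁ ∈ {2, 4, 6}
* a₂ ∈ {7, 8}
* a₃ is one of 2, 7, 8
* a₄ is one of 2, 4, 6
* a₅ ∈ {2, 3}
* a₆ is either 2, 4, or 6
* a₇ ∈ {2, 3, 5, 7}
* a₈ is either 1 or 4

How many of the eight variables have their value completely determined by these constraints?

3

The 8 variables draw from only 8 values {1, 2, 3, 4, 5, 6, 7, 8}, so each is used; only a₈ can be 1, hence a₈ = 1.
Among the 7 still-open variables, 5 fits only a₇ (and all 7 values in {2, 3, 4, 5, 6, 7, 8} must be used), so a₇ = 5.
The 6 still-open variables draw from only 6 values {2, 3, 4, 6, 7, 8}, so each is used; only a₅ can be 3, hence a₅ = 3.
The 3 variables a₁, a₄, a₆ are confined to {2, 4, 6}, which locks those values in; drop them from a₃.
Determined: a₅=3, a₇=5, a₈=1. The other variables each still have more than one consistent value. That makes 3.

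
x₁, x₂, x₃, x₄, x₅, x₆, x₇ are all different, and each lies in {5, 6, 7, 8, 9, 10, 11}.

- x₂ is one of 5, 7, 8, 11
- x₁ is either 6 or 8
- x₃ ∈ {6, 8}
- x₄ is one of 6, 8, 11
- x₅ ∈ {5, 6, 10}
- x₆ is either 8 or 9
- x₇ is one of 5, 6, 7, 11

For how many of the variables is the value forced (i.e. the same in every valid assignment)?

3

Among the 7 variables, 9 fits only x₆ (and all 7 values in {5, 6, 7, 8, 9, 10, 11} must be used), so x₆ = 9.
The 6 still-open variables together cover exactly {5, 6, 7, 8, 10, 11} — 6 values for 6 variables — and 10 appears only in x₅'s list, so x₅ = 10.
x₁ and x₃ between them cover only {6, 8} — a naked pair. Remove those values from x₂, x₄, x₇.
x₄ has just one choice, so x₄ = 11. So x₂, x₇ can't be 11.
Determined: x₄=11, x₅=10, x₆=9. The other variables each still have more than one consistent value. That makes 3.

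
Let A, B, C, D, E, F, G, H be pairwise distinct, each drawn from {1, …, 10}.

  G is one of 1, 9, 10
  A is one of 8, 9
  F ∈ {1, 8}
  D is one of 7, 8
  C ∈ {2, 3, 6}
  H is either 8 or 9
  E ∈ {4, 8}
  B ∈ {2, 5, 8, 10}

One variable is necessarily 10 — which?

G

The 2 variables A and H are confined to {8, 9}, which locks those values in; drop them from B, D, E, F, G.
D has just one choice, so D = 7.
E has just one choice, so E = 4.
F's domain is down to {1}, so F = 1. Eliminate 1 elsewhere: G.
So 10 goes to G.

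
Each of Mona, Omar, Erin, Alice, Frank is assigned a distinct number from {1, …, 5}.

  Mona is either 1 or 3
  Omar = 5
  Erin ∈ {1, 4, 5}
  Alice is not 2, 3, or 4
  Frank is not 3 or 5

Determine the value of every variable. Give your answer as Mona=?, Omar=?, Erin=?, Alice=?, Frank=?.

Omar's domain is down to {5}, so Omar = 5. So Erin, Alice can't be 5.
Alice's domain is down to {1}, so Alice = 1. Strike 1 from Mona, Erin, Frank.
Mona has just one choice, so Mona = 3.
Erin's domain is down to {4}, so Erin = 4. Eliminate 4 elsewhere: Frank.
Frank's domain is down to {2}, so Frank = 2.

Mona=3, Omar=5, Erin=4, Alice=1, Frank=2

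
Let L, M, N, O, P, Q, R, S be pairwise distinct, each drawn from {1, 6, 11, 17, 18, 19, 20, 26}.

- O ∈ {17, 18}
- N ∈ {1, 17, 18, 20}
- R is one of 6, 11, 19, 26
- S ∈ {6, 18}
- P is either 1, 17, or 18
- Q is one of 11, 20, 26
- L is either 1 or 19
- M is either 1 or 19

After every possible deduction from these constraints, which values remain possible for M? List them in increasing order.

1, 19

L and M share exactly the 2 values {1, 19}; by pigeonhole those values go to them, so strike 1, 19 from N, P, R.
The 2 variables O and P are confined to {17, 18}, which locks those values in; drop them from N, S.
N has just one choice, so N = 20. Remove 20 from Q.
S has just one choice, so S = 6. Remove 6 from R.
No further eliminations apply; M can still be any of 1, 19.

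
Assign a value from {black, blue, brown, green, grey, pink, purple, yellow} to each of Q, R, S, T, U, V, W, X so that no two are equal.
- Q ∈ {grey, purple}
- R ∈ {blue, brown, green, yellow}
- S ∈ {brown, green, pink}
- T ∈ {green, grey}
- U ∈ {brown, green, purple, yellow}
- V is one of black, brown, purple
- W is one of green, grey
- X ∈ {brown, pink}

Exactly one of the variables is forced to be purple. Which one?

Q

The 8 variables draw from only 8 values {black, blue, brown, green, grey, pink, purple, yellow}, so each is used; only V can be black, hence V = black.
The 7 still-open variables together cover exactly {blue, brown, green, grey, pink, purple, yellow} — 7 values for 7 variables — and blue appears only in R's list, so R = blue.
Among the 6 still-open variables, yellow fits only U (and all 6 values in {brown, green, grey, pink, purple, yellow} must be used), so U = yellow.
Among the 5 still-open variables, purple fits only Q (and all 5 values in {brown, green, grey, pink, purple} must be used), so Q = purple.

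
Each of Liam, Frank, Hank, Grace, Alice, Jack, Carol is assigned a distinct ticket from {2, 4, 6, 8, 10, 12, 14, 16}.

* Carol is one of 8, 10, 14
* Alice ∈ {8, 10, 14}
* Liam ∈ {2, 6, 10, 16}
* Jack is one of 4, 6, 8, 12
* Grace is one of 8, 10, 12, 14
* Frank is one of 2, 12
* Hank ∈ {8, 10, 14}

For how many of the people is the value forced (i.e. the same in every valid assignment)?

The 3 variables Hank, Alice, Carol are confined to {8, 10, 14}, which locks those values in; drop them from Liam, Grace, Jack.
Grace must be 12 (only option left). So Frank, Jack can't be 12.
That leaves Frank = 2. Strike 2 from Liam.
Determined: Frank=2, Grace=12. The other people each still have more than one consistent value. That makes 2.

2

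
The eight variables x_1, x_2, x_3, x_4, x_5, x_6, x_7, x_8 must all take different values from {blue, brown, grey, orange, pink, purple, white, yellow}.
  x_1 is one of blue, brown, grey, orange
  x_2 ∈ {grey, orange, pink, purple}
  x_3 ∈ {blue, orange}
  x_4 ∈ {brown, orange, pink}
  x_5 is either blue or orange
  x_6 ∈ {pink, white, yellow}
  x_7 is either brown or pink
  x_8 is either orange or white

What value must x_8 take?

white

Among the 8 variables, purple fits only x_2 (and all 8 values in {blue, brown, grey, orange, pink, purple, white, yellow} must be used), so x_2 = purple.
The 7 still-open variables together cover exactly {blue, brown, grey, orange, pink, white, yellow} — 7 values for 7 variables — and grey appears only in x_1's list, so x_1 = grey.
The 6 still-open variables together cover exactly {blue, brown, orange, pink, white, yellow} — 6 values for 6 variables — and yellow appears only in x_6's list, so x_6 = yellow.
The 5 still-open variables draw from only 5 values {blue, brown, orange, pink, white}, so each is used; only x_8 can be white, hence x_8 = white.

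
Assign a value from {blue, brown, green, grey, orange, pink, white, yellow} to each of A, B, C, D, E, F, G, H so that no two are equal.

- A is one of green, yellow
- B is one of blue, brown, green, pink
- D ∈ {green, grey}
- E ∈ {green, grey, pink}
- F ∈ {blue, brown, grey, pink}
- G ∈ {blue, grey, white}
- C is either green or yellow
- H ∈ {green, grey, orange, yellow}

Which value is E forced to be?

Among the 8 variables, orange fits only H (and all 8 values in {blue, brown, green, grey, orange, pink, white, yellow} must be used), so H = orange.
Among the 7 still-open variables, white fits only G (and all 7 values in {blue, brown, green, grey, pink, white, yellow} must be used), so G = white.
The 2 variables A and C are confined to {green, yellow}, which locks those values in; drop them from B, D, E.
D must be grey (only option left). So E, F can't be grey.
So E = pink.

pink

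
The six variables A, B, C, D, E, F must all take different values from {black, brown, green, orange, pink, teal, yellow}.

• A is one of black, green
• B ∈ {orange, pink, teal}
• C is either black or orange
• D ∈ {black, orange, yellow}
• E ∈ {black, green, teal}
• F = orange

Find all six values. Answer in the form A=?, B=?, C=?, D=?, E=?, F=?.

F must be orange (only option left). Eliminate orange elsewhere: B, C, D.
C's domain is down to {black}, so C = black. Remove black from A, D, E.
D must be yellow (only option left).
That leaves A = green. Eliminate green elsewhere: E.
E has just one choice, so E = teal. Eliminate teal elsewhere: B.
B's domain is down to {pink}, so B = pink.

A=green, B=pink, C=black, D=yellow, E=teal, F=orange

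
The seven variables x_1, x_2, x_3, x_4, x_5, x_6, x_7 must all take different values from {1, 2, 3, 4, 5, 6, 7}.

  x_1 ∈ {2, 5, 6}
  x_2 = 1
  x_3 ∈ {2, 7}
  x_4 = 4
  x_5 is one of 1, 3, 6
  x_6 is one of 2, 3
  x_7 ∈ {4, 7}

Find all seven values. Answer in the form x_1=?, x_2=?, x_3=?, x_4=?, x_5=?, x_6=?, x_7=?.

x_2's domain is down to {1}, so x_2 = 1. Strike 1 from x_5.
x_4's domain is down to {4}, so x_4 = 4. So x_7 can't be 4.
That leaves x_7 = 7. Eliminate 7 elsewhere: x_3.
x_3 must be 2 (only option left). Eliminate 2 elsewhere: x_1, x_6.
x_6 must be 3 (only option left). Remove 3 from x_5.
x_5 must be 6 (only option left). Remove 6 from x_1.
x_1 must be 5 (only option left).

x_1=5, x_2=1, x_3=2, x_4=4, x_5=6, x_6=3, x_7=7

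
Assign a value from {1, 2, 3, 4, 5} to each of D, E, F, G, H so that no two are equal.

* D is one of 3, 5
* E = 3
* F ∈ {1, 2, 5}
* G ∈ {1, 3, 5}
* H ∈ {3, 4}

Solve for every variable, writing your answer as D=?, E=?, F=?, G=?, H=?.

D=5, E=3, F=2, G=1, H=4

E's domain is down to {3}, so E = 3. Remove 3 from D, G, H.
H must be 4 (only option left).
D must be 5 (only option left). Strike 5 from F, G.
G's domain is down to {1}, so G = 1. Eliminate 1 elsewhere: F.
That leaves F = 2.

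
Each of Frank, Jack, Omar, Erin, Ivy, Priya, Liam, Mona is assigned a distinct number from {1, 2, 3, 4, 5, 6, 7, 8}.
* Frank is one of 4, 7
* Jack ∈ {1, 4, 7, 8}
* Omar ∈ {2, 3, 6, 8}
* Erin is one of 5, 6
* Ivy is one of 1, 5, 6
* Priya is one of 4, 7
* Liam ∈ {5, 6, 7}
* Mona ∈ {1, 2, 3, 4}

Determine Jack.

8

Frank and Priya share exactly the 2 values {4, 7}; by pigeonhole those values go to them, so strike 4, 7 from Jack, Liam, Mona.
Erin and Liam between them cover only {5, 6} — a naked pair. Remove those values from Omar, Ivy.
Ivy has just one choice, so Ivy = 1. So Jack, Mona can't be 1.
So Jack = 8.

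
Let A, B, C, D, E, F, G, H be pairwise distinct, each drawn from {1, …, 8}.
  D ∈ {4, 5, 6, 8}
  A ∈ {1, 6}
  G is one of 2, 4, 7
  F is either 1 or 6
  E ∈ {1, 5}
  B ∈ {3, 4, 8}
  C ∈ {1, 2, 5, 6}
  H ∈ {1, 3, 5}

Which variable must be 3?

H

The 8 variables draw from only 8 values {1, 2, 3, 4, 5, 6, 7, 8}, so each is used; only G can be 7, hence G = 7.
The 7 still-open variables together cover exactly {1, 2, 3, 4, 5, 6, 8} — 7 values for 7 variables — and 2 appears only in C's list, so C = 2.
A and F share exactly the 2 values {1, 6}; by pigeonhole those values go to them, so strike 1, 6 from D, E, H.
E has just one choice, so E = 5. Remove 5 from D, H.
So 3 goes to H.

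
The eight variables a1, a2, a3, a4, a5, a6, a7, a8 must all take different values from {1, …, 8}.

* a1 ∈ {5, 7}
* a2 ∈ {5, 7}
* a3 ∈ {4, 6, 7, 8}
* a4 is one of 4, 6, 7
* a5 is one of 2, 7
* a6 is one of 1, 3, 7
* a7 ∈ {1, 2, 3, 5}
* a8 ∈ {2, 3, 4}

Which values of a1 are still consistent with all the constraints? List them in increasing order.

5, 7

Among the 8 variables, 8 fits only a3 (and all 8 values in {1, 2, 3, 4, 5, 6, 7, 8} must be used), so a3 = 8.
The 7 still-open variables draw from only 7 values {1, 2, 3, 4, 5, 6, 7}, so each is used; only a4 can be 6, hence a4 = 6.
The 6 still-open variables together cover exactly {1, 2, 3, 4, 5, 7} — 6 values for 6 variables — and 4 appears only in a8's list, so a8 = 4.
The 2 variables a1 and a2 are confined to {5, 7}, which locks those values in; drop them from a5, a6, a7.
a5's domain is down to {2}, so a5 = 2. Eliminate 2 elsewhere: a7.
No further eliminations apply; a1 can still be any of 5, 7.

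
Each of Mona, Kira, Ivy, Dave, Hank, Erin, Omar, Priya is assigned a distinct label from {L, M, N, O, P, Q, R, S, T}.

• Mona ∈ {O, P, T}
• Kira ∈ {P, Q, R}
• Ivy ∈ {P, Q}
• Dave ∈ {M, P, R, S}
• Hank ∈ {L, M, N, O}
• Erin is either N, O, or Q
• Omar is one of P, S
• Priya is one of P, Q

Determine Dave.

Ivy and Priya between them cover only {P, Q} — a naked pair. Remove those values from Mona, Kira, Dave, Erin, Omar.
Kira has just one choice, so Kira = R. Eliminate R elsewhere: Dave.
Omar's domain is down to {S}, so Omar = S. Strike S from Dave.
So Dave = M.

M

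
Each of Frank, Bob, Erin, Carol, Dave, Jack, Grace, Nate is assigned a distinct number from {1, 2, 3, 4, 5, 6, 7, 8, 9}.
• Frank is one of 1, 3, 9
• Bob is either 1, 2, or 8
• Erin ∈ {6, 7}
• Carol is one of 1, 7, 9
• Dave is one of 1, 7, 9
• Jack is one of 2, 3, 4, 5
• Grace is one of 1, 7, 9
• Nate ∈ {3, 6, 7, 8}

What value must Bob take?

2

Carol, Dave, Grace share exactly the 3 values {1, 7, 9}; by pigeonhole those values go to them, so strike 1, 7, 9 from Frank, Bob, Erin, Nate.
Frank has just one choice, so Frank = 3. Eliminate 3 elsewhere: Jack, Nate.
Erin must be 6 (only option left). Strike 6 from Nate.
That leaves Nate = 8. So Bob can't be 8.
So Bob = 2.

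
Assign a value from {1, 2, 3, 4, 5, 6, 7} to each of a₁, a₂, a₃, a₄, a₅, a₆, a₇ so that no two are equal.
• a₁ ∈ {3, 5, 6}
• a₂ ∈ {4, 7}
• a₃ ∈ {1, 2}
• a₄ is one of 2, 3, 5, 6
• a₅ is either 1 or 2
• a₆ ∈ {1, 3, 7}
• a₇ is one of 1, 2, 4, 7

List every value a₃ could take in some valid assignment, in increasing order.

1, 2

a₃ and a₅ between them cover only {1, 2} — a naked pair. Remove those values from a₄, a₆, a₇.
The 2 variables a₂ and a₇ are confined to {4, 7}, which locks those values in; drop them from a₆.
That leaves a₆ = 3. So a₁, a₄ can't be 3.
No further eliminations apply; a₃ can still be any of 1, 2.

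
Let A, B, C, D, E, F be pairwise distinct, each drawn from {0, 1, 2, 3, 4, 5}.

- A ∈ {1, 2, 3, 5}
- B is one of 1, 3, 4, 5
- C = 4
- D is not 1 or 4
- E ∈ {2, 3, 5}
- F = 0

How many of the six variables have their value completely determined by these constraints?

C must be 4 (only option left). So B can't be 4.
That leaves F = 0. Eliminate 0 elsewhere: D.
Determined: C=4, F=0. The other variables each still have more than one consistent value. That makes 2.

2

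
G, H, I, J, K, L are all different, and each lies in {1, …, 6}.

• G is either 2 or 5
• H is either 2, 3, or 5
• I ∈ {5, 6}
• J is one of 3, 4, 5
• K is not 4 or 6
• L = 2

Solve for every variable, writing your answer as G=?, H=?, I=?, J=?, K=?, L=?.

L's domain is down to {2}, so L = 2. Strike 2 from G, H, K.
G must be 5 (only option left). Strike 5 from H, I, J, K.
That leaves H = 3. So J, K can't be 3.
That leaves I = 6.
J has just one choice, so J = 4.
K must be 1 (only option left).

G=5, H=3, I=6, J=4, K=1, L=2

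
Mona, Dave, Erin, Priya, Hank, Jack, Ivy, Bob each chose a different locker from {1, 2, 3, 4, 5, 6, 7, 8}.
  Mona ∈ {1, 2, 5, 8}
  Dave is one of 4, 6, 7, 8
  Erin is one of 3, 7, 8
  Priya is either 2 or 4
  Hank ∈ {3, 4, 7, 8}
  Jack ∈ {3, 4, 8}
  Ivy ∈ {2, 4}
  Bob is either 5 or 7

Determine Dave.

6

The 8 variables together cover exactly {1, 2, 3, 4, 5, 6, 7, 8} — 8 values for 8 variables — and 1 appears only in Mona's list, so Mona = 1.
Among the 7 still-open variables, 5 fits only Bob (and all 7 values in {2, 3, 4, 5, 6, 7, 8} must be used), so Bob = 5.
The 6 still-open variables draw from only 6 values {2, 3, 4, 6, 7, 8}, so each is used; only Dave can be 6, hence Dave = 6.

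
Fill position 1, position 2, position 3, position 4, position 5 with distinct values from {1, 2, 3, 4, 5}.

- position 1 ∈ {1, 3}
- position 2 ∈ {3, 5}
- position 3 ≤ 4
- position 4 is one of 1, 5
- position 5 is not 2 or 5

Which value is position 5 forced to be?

4

The 5 variables together cover exactly {1, 2, 3, 4, 5} — 5 values for 5 variables — and 2 appears only in position 3's list, so position 3 = 2.
The 4 still-open variables draw from only 4 values {1, 3, 4, 5}, so each is used; only position 5 can be 4, hence position 5 = 4.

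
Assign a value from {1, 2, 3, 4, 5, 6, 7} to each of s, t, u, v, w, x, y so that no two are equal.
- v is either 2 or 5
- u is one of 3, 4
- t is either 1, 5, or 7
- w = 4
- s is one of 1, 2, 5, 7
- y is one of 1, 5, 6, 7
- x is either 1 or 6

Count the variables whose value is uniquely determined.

2

w has just one choice, so w = 4. Remove 4 from u.
u's domain is down to {3}, so u = 3.
Determined: u=3, w=4. The other variables each still have more than one consistent value. That makes 2.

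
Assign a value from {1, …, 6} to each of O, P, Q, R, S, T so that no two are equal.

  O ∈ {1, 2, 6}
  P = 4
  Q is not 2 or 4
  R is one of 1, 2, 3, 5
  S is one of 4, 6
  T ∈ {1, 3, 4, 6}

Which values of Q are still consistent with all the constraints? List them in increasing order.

1, 3, 5

P's domain is down to {4}, so P = 4. Remove 4 from S, T.
That leaves S = 6. Remove 6 from O, Q, T.
No further eliminations apply; Q can still be any of 1, 3, 5.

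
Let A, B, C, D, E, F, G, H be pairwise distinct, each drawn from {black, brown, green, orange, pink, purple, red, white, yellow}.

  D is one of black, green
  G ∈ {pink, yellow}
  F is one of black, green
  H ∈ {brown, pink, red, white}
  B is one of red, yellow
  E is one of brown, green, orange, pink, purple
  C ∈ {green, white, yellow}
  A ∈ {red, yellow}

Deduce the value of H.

A and B share exactly the 2 values {red, yellow}; by pigeonhole those values go to them, so strike red, yellow from C, G, H.
G's domain is down to {pink}, so G = pink. Strike pink from E, H.
D and F between them cover only {black, green} — a naked pair. Remove those values from C, E.
C must be white (only option left). Eliminate white elsewhere: H.
So H = brown.

brown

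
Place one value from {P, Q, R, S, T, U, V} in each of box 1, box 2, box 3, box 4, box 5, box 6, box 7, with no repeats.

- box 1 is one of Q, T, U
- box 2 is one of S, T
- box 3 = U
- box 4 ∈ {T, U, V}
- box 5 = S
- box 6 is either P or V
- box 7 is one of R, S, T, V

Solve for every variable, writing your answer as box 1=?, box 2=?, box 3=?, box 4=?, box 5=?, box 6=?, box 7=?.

box 3 has just one choice, so box 3 = U. Remove U from box 1, box 4.
That leaves box 5 = S. Strike S from box 2, box 7.
box 2 has just one choice, so box 2 = T. Eliminate T elsewhere: box 1, box 4, box 7.
box 4's domain is down to {V}, so box 4 = V. Strike V from box 6, box 7.
box 6's domain is down to {P}, so box 6 = P.
box 7 has just one choice, so box 7 = R.
box 1 has just one choice, so box 1 = Q.

box 1=Q, box 2=T, box 3=U, box 4=V, box 5=S, box 6=P, box 7=R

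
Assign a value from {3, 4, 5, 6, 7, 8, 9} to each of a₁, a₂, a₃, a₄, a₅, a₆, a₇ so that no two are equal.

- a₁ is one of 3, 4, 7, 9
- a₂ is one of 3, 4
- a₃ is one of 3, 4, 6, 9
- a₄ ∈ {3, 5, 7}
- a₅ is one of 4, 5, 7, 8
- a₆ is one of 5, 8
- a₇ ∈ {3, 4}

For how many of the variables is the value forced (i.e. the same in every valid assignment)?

Among the 7 variables, 6 fits only a₃ (and all 7 values in {3, 4, 5, 6, 7, 8, 9} must be used), so a₃ = 6.
Among the 6 still-open variables, 9 fits only a₁ (and all 6 values in {3, 4, 5, 7, 8, 9} must be used), so a₁ = 9.
The 2 variables a₂ and a₇ are confined to {3, 4}, which locks those values in; drop them from a₄, a₅.
Determined: a₁=9, a₃=6. The other variables each still have more than one consistent value. That makes 2.

2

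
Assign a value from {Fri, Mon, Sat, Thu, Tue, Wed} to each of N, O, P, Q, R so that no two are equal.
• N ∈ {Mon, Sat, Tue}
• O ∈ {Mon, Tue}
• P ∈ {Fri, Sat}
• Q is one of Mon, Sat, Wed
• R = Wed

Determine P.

Fri

R's domain is down to {Wed}, so R = Wed. Eliminate Wed elsewhere: Q.
The 4 still-open variables draw from only 4 values {Fri, Mon, Sat, Tue}, so each is used; only P can be Fri, hence P = Fri.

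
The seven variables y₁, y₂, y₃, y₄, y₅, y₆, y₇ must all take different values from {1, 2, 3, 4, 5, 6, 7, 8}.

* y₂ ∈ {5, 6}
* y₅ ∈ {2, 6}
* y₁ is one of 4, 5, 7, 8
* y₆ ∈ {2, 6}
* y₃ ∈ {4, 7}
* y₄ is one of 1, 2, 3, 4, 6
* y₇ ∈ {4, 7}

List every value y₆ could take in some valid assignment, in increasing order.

y₃ and y₇ share exactly the 2 values {4, 7}; by pigeonhole those values go to them, so strike 4, 7 from y₁, y₄.
y₅ and y₆ share exactly the 2 values {2, 6}; by pigeonhole those values go to them, so strike 2, 6 from y₂, y₄.
y₂ has just one choice, so y₂ = 5. Strike 5 from y₁.
That leaves y₁ = 8.
No further eliminations apply; y₆ can still be any of 2, 6.

2, 6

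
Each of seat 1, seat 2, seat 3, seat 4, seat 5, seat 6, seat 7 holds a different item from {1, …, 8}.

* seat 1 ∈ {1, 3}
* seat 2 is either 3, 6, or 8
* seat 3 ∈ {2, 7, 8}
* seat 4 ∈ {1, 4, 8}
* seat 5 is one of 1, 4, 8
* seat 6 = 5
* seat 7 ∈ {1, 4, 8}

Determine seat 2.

6

seat 6 must be 5 (only option left).
seat 4, seat 5, seat 7 between them cover only {1, 4, 8} — a naked triple. Remove those values from seat 1, seat 2, seat 3.
That leaves seat 1 = 3. So seat 2 can't be 3.
So seat 2 = 6.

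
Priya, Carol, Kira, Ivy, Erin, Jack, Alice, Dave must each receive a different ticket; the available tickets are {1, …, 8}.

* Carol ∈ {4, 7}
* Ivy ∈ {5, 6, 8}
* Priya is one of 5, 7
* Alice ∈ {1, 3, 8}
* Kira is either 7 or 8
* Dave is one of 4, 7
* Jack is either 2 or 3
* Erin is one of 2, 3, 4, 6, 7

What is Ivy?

6

The 8 variables together cover exactly {1, 2, 3, 4, 5, 6, 7, 8} — 8 values for 8 variables — and 1 appears only in Alice's list, so Alice = 1.
The 2 variables Carol and Dave are confined to {4, 7}, which locks those values in; drop them from Priya, Kira, Erin.
That leaves Priya = 5. Eliminate 5 elsewhere: Ivy.
Kira has just one choice, so Kira = 8. Remove 8 from Ivy.
So Ivy = 6.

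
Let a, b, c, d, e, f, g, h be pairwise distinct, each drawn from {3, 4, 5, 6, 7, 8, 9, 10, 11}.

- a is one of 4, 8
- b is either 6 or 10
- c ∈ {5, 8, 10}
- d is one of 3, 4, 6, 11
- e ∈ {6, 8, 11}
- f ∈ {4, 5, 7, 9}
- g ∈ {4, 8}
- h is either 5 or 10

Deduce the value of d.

3

a and g share exactly the 2 values {4, 8}; by pigeonhole those values go to them, so strike 4, 8 from c, d, e, f.
The 2 variables c and h are confined to {5, 10}, which locks those values in; drop them from b, f.
b must be 6 (only option left). Strike 6 from d, e.
e has just one choice, so e = 11. Eliminate 11 elsewhere: d.
So d = 3.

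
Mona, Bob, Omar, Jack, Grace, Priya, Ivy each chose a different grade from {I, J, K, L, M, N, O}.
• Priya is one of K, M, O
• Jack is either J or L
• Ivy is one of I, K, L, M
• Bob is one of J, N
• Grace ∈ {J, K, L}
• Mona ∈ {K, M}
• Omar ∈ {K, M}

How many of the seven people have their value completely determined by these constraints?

Among the 7 variables, I fits only Ivy (and all 7 values in {I, J, K, L, M, N, O} must be used), so Ivy = I.
The 6 still-open variables together cover exactly {J, K, L, M, N, O} — 6 values for 6 variables — and N appears only in Bob's list, so Bob = N.
The 5 still-open variables draw from only 5 values {J, K, L, M, O}, so each is used; only Priya can be O, hence Priya = O.
Mona and Omar share exactly the 2 values {K, M}; by pigeonhole those values go to them, so strike K, M from Grace.
Determined: Bob=N, Priya=O, Ivy=I. The other people each still have more than one consistent value. That makes 3.

3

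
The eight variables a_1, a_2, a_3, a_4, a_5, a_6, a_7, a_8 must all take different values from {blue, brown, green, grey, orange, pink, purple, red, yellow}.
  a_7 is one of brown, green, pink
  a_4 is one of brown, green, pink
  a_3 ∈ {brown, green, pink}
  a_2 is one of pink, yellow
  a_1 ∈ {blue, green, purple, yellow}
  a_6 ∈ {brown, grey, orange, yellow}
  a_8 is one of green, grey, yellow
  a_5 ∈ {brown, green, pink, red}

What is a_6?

orange

a_3, a_4, a_7 share exactly the 3 values {brown, green, pink}; by pigeonhole those values go to them, so strike brown, green, pink from a_1, a_2, a_5, a_6, a_8.
a_2 must be yellow (only option left). Eliminate yellow elsewhere: a_1, a_6, a_8.
a_5 has just one choice, so a_5 = red.
a_8 must be grey (only option left). Eliminate grey elsewhere: a_6.
So a_6 = orange.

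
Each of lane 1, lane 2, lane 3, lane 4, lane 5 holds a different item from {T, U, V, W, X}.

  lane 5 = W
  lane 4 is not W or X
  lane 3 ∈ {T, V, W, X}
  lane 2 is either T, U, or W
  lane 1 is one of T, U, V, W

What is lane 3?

lane 5 has just one choice, so lane 5 = W. Eliminate W elsewhere: lane 1, lane 2, lane 3.
Among the 4 still-open variables, X fits only lane 3 (and all 4 values in {T, U, V, X} must be used), so lane 3 = X.

X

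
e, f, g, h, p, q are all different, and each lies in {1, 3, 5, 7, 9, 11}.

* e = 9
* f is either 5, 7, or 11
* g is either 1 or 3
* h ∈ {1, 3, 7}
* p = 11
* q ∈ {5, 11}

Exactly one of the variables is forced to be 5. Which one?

e must be 9 (only option left).
p's domain is down to {11}, so p = 11. Strike 11 from f, q.
So 5 goes to q.

q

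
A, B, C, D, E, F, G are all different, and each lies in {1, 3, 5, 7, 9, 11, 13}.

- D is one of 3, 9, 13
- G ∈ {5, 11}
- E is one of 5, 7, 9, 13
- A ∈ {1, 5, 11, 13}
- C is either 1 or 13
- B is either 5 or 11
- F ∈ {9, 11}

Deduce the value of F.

The 7 variables together cover exactly {1, 3, 5, 7, 9, 11, 13} — 7 values for 7 variables — and 3 appears only in D's list, so D = 3.
The 6 still-open variables draw from only 6 values {1, 5, 7, 9, 11, 13}, so each is used; only E can be 7, hence E = 7.
The 5 still-open variables together cover exactly {1, 5, 9, 11, 13} — 5 values for 5 variables — and 9 appears only in F's list, so F = 9.

9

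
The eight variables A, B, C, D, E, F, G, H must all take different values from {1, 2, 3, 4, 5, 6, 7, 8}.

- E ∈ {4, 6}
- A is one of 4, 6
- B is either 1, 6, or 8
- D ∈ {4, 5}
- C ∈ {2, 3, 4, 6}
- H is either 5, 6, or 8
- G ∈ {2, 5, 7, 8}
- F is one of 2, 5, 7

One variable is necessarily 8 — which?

H

The 8 variables together cover exactly {1, 2, 3, 4, 5, 6, 7, 8} — 8 values for 8 variables — and 1 appears only in B's list, so B = 1.
Among the 7 still-open variables, 3 fits only C (and all 7 values in {2, 3, 4, 5, 6, 7, 8} must be used), so C = 3.
The 2 variables A and E are confined to {4, 6}, which locks those values in; drop them from D, H.
That leaves D = 5. Eliminate 5 elsewhere: F, G, H.
So 8 goes to H.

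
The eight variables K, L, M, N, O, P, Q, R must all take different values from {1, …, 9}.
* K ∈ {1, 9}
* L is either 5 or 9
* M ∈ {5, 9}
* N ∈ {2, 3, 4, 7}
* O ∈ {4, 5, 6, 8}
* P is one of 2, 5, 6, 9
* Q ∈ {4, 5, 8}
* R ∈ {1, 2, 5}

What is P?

The 2 variables L and M are confined to {5, 9}, which locks those values in; drop them from K, O, P, Q, R.
K has just one choice, so K = 1. So R can't be 1.
R must be 2 (only option left). Strike 2 from N, P.
So P = 6.

6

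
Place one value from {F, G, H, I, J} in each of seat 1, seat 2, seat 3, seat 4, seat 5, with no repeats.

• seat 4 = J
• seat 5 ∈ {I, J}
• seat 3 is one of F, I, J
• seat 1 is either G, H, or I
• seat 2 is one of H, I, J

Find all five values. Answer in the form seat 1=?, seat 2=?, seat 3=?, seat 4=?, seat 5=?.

seat 1=G, seat 2=H, seat 3=F, seat 4=J, seat 5=I

seat 4 must be J (only option left). Eliminate J elsewhere: seat 2, seat 3, seat 5.
seat 5 has just one choice, so seat 5 = I. So seat 1, seat 2, seat 3 can't be I.
seat 2 has just one choice, so seat 2 = H. So seat 1 can't be H.
That leaves seat 3 = F.
seat 1's domain is down to {G}, so seat 1 = G.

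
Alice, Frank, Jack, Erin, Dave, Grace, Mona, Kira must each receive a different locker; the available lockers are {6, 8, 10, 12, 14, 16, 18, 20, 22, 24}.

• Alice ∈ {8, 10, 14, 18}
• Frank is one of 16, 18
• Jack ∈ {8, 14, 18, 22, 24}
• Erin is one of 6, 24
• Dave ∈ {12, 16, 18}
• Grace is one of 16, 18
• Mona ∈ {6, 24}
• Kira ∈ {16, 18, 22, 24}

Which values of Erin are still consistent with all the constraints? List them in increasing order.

Frank and Grace share exactly the 2 values {16, 18}; by pigeonhole those values go to them, so strike 16, 18 from Alice, Jack, Dave, Kira.
Dave has just one choice, so Dave = 12.
The 2 variables Erin and Mona are confined to {6, 24}, which locks those values in; drop them from Jack, Kira.
Kira's domain is down to {22}, so Kira = 22. So Jack can't be 22.
No further eliminations apply; Erin can still be any of 6, 24.

6, 24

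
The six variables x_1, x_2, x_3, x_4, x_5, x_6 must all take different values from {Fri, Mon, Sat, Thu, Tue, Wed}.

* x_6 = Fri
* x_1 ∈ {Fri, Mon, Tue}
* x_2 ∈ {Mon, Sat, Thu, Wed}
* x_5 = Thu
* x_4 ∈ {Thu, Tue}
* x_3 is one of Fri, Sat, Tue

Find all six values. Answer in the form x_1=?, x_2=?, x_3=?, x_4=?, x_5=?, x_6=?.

x_1=Mon, x_2=Wed, x_3=Sat, x_4=Tue, x_5=Thu, x_6=Fri

x_5 must be Thu (only option left). Eliminate Thu elsewhere: x_2, x_4.
That leaves x_6 = Fri. So x_1, x_3 can't be Fri.
x_4's domain is down to {Tue}, so x_4 = Tue. So x_1, x_3 can't be Tue.
x_1 must be Mon (only option left). Strike Mon from x_2.
That leaves x_3 = Sat. Eliminate Sat elsewhere: x_2.
x_2 has just one choice, so x_2 = Wed.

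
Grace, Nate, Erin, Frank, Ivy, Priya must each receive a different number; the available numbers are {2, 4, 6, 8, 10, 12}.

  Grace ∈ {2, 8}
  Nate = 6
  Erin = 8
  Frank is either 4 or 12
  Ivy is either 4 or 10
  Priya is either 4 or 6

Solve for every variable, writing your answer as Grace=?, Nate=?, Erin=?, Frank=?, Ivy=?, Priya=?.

Grace=2, Nate=6, Erin=8, Frank=12, Ivy=10, Priya=4

Nate must be 6 (only option left). Remove 6 from Priya.
Erin's domain is down to {8}, so Erin = 8. Eliminate 8 elsewhere: Grace.
Priya must be 4 (only option left). Strike 4 from Frank, Ivy.
Grace's domain is down to {2}, so Grace = 2.
Frank has just one choice, so Frank = 12.
Ivy's domain is down to {10}, so Ivy = 10.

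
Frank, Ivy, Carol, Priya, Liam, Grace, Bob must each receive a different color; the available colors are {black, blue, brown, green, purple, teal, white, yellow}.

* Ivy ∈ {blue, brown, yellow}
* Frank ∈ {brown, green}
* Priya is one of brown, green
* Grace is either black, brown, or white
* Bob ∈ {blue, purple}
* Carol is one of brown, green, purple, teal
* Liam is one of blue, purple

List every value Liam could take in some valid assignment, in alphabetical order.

blue, purple

The 2 variables Frank and Priya are confined to {brown, green}, which locks those values in; drop them from Ivy, Carol, Grace.
Liam and Bob between them cover only {blue, purple} — a naked pair. Remove those values from Ivy, Carol.
Ivy must be yellow (only option left).
That leaves Carol = teal.
No further eliminations apply; Liam can still be any of blue, purple.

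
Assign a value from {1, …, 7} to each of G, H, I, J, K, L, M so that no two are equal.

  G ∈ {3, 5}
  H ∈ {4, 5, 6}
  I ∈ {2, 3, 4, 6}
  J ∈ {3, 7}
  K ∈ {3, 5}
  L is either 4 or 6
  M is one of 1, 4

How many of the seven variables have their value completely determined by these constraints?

The 7 variables draw from only 7 values {1, 2, 3, 4, 5, 6, 7}, so each is used; only M can be 1, hence M = 1.
The 6 still-open variables draw from only 6 values {2, 3, 4, 5, 6, 7}, so each is used; only I can be 2, hence I = 2.
Among the 5 still-open variables, 7 fits only J (and all 5 values in {3, 4, 5, 6, 7} must be used), so J = 7.
The 2 variables G and K are confined to {3, 5}, which locks those values in; drop them from H.
Determined: I=2, J=7, M=1. The other variables each still have more than one consistent value. That makes 3.

3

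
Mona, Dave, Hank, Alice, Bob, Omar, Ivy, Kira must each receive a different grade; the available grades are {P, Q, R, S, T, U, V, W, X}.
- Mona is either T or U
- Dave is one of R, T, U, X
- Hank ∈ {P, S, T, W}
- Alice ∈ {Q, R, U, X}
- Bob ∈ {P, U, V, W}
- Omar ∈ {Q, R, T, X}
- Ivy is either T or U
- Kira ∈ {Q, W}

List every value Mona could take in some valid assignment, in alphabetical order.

T, U

Mona and Ivy between them cover only {T, U} — a naked pair. Remove those values from Dave, Hank, Alice, Bob, Omar.
The 3 variables Dave, Alice, Omar are confined to {Q, R, X}, which locks those values in; drop them from Kira.
Kira's domain is down to {W}, so Kira = W. Strike W from Hank, Bob.
No further eliminations apply; Mona can still be any of T, U.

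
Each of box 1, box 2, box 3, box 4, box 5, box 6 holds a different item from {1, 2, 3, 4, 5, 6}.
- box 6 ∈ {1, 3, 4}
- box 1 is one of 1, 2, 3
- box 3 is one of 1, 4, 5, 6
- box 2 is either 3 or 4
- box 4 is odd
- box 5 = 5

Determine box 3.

6

box 5 must be 5 (only option left). So box 3, box 4 can't be 5.
The 5 still-open variables together cover exactly {1, 2, 3, 4, 6} — 5 values for 5 variables — and 2 appears only in box 1's list, so box 1 = 2.
Among the 4 still-open variables, 6 fits only box 3 (and all 4 values in {1, 3, 4, 6} must be used), so box 3 = 6.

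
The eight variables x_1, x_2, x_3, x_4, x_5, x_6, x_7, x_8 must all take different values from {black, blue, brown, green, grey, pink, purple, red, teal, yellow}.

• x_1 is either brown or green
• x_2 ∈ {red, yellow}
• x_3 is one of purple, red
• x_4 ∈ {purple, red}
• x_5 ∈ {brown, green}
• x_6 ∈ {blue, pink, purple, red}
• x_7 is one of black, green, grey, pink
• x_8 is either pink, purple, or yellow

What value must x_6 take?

The 2 variables x_1 and x_5 are confined to {brown, green}, which locks those values in; drop them from x_7.
The 2 variables x_3 and x_4 are confined to {purple, red}, which locks those values in; drop them from x_2, x_6, x_8.
x_2's domain is down to {yellow}, so x_2 = yellow. Strike yellow from x_8.
x_8 has just one choice, so x_8 = pink. Eliminate pink elsewhere: x_6, x_7.
So x_6 = blue.

blue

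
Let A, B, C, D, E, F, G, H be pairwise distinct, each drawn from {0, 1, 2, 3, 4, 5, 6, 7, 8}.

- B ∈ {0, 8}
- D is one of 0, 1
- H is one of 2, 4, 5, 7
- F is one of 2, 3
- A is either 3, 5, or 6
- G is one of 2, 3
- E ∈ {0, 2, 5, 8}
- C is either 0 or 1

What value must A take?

C and D between them cover only {0, 1} — a naked pair. Remove those values from B, E.
B's domain is down to {8}, so B = 8. Remove 8 from E.
The 2 variables F and G are confined to {2, 3}, which locks those values in; drop them from A, E, H.
That leaves E = 5. Strike 5 from A, H.
So A = 6.

6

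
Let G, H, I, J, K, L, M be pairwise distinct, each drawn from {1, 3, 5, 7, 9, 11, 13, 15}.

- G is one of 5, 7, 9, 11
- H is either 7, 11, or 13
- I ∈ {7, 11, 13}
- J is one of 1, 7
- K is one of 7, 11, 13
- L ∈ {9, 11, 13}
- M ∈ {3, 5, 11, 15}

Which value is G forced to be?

H, I, K share exactly the 3 values {7, 11, 13}; by pigeonhole those values go to them, so strike 7, 11, 13 from G, J, L, M.
That leaves J = 1.
L's domain is down to {9}, so L = 9. So G can't be 9.
So G = 5.

5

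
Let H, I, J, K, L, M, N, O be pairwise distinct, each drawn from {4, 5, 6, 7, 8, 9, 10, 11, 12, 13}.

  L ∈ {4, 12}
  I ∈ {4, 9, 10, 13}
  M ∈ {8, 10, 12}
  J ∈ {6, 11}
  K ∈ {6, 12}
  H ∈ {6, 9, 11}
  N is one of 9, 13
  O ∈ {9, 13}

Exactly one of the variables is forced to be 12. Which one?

Among the 8 variables, 8 fits only M (and all 8 values in {4, 6, 8, 9, 10, 11, 12, 13} must be used), so M = 8.
The 7 still-open variables together cover exactly {4, 6, 9, 10, 11, 12, 13} — 7 values for 7 variables — and 10 appears only in I's list, so I = 10.
The 6 still-open variables draw from only 6 values {4, 6, 9, 11, 12, 13}, so each is used; only L can be 4, hence L = 4.
Among the 5 still-open variables, 12 fits only K (and all 5 values in {6, 9, 11, 12, 13} must be used), so K = 12.

K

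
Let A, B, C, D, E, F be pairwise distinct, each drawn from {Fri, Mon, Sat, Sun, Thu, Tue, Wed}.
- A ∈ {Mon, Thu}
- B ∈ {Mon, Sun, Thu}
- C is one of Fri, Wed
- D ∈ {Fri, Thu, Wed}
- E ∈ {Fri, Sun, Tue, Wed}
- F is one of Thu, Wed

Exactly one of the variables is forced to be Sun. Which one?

B

Among the 6 variables, Tue fits only E (and all 6 values in {Fri, Mon, Sun, Thu, Tue, Wed} must be used), so E = Tue.
Among the 5 still-open variables, Sun fits only B (and all 5 values in {Fri, Mon, Sun, Thu, Wed} must be used), so B = Sun.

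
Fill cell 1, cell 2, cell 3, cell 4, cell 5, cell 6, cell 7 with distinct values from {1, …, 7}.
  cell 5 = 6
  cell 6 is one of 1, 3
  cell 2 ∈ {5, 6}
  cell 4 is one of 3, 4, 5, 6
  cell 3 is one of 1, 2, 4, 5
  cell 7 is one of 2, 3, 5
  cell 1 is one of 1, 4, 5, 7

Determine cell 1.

cell 5 must be 6 (only option left). Remove 6 from cell 2, cell 4.
cell 2 has just one choice, so cell 2 = 5. Eliminate 5 elsewhere: cell 1, cell 3, cell 4, cell 7.
The 5 still-open variables draw from only 5 values {1, 2, 3, 4, 7}, so each is used; only cell 1 can be 7, hence cell 1 = 7.

7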